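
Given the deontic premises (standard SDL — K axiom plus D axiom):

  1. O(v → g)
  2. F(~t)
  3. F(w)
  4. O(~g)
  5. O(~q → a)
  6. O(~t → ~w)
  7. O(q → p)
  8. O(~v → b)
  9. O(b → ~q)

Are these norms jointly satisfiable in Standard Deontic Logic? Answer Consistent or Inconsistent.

Consistent

Premise 6 is O(~t → ~w); even if O(~w) held, inferring O(~t) would be affirming the consequent — invalid.
So O(~t) is not derivable, and the apparent clash with O(t) does not arise.
A world satisfying every obligation exists (e.g. a=true, b=true, g=false, p=false, q=false, t=true, v=false, w=false); no atom is both obligatory and forbidden, so the set is consistent.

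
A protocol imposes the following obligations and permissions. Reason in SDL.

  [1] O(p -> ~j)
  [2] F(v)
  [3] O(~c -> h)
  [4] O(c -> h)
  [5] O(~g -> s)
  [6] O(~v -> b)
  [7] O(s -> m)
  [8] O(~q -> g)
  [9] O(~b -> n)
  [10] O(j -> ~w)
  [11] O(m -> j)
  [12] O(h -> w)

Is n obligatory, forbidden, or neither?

Premise 9 is O(~b -> n), but O(~b) is not derivable from the premises, so it does not yield O(n).
No premise or chain of K-axiom applications forces O(n), and none forces O(~n). So n is neither obligatory nor forbidden under these norms.

Neither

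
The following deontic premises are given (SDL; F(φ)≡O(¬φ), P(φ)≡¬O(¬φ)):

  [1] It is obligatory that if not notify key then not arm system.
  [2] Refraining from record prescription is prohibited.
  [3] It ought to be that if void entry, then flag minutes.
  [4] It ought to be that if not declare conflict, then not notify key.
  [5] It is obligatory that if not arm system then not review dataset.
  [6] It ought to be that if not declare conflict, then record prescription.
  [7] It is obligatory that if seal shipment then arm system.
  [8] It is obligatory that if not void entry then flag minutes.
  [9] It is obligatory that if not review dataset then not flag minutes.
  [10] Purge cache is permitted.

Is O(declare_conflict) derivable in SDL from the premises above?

Yes

By case analysis on void_entry: premise 3 gives O(void_entry → flag_minutes) and premise 8 gives O(¬void_entry → flag_minutes), so O(flag_minutes) either way.
The contrapositive of premise 9 (O(¬review_dataset → ¬flag_minutes)) is O(flag_minutes → review_dataset), and O(flag_minutes) is already established, so O(review_dataset).
Premise 5, O(¬arm_system → ¬review_dataset), contraposes to O(review_dataset → arm_system); with O(review_dataset) we get O(arm_system).
Premise 1, O(¬notify_key → ¬arm_system), contraposes to O(arm_system → notify_key); with O(arm_system) we get O(notify_key).
The contrapositive of premise 4 (O(¬declare_conflict → ¬notify_key)) is O(notify_key → declare_conflict), and O(notify_key) is already established, so O(declare_conflict).
Premises 2, 6, 7, 10 do not contribute to this derivation.
So O(declare_conflict) follows.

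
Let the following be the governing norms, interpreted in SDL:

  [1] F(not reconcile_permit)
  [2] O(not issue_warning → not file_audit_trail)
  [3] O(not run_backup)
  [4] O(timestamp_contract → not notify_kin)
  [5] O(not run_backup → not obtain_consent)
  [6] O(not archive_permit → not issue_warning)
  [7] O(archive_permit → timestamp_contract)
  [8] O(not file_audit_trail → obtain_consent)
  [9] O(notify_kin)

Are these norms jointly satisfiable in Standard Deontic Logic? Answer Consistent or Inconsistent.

Premise 9 states O(notify_kin) outright.
Premise 4 is O(timestamp_contract → not notify_kin); contrapositively O(notify_kin → not timestamp_contract). Since O(notify_kin) holds, K gives O(not timestamp_contract).
The contrapositive of premise 7 (O(archive_permit → timestamp_contract)) is O(not timestamp_contract → not archive_permit), and O(not timestamp_contract) is already established, so O(not archive_permit).
From O(not archive_permit) and premise 6, O(not archive_permit → not issue_warning), we obtain O(not issue_warning).
With premise 2, O(not issue_warning → not file_audit_trail), the K-axiom yields O(not file_audit_trail).
From O(not file_audit_trail) and premise 8, O(not file_audit_trail → obtain_consent), we obtain O(obtain_consent).
Premise 5, O(not run_backup → not obtain_consent), contraposes to O(obtain_consent → run_backup); with O(obtain_consent) we get O(run_backup).
Yet premise 3 states O(not run_backup).
We now have both O(run_backup) and O(not run_backup) — run_backup is simultaneously obligatory and forbidden, violating the D-axiom.

Inconsistent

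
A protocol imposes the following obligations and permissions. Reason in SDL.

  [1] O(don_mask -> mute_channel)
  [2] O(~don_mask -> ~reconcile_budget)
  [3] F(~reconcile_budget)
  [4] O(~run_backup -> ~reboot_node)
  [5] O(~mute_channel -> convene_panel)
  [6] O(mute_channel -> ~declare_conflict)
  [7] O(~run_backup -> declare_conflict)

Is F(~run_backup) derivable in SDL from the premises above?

Yes

Premise 3 is F(~reconcile_budget), i.e. O(reconcile_budget).
Premise 2, O(~don_mask -> ~reconcile_budget), contraposes to O(reconcile_budget -> don_mask); with O(reconcile_budget) we get O(don_mask).
Premise 1 is O(don_mask -> mute_channel); since O(don_mask), deontic closure gives O(mute_channel).
From O(mute_channel) and premise 6, O(mute_channel -> ~declare_conflict), we obtain O(~declare_conflict).
The contrapositive of premise 7 (O(~run_backup -> declare_conflict)) is O(~declare_conflict -> run_backup), and O(~declare_conflict) is already established, so O(run_backup).
Premises 4, 5 do not contribute to this derivation.
So O(run_backup) holds, i.e. F(~run_backup). The claim follows.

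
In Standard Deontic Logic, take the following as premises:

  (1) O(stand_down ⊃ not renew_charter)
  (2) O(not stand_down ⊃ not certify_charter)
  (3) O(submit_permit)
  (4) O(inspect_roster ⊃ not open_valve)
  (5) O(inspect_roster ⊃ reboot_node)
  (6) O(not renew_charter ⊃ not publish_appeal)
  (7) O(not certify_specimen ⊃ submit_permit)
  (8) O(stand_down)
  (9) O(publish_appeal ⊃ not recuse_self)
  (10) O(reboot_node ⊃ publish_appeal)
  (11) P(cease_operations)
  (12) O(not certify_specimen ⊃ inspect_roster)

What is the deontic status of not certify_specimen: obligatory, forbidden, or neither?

Forbidden

From premise 8 we have O(stand_down).
From O(stand_down) and premise 1, O(stand_down ⊃ not renew_charter), we obtain O(not renew_charter).
From O(not renew_charter) and premise 6, O(not renew_charter ⊃ not publish_appeal), we obtain O(not publish_appeal).
Premise 10, O(reboot_node ⊃ publish_appeal), contraposes to O(not publish_appeal ⊃ not reboot_node); with O(not publish_appeal) we get O(not reboot_node).
The contrapositive of premise 5 (O(inspect_roster ⊃ reboot_node)) is O(not reboot_node ⊃ not inspect_roster), and O(not reboot_node) is already established, so O(not inspect_roster).
Premise 12 is O(not certify_specimen ⊃ inspect_roster); contrapositively O(not inspect_roster ⊃ certify_specimen). Since O(not inspect_roster) holds, K gives O(certify_specimen).
Premises 2, 3, 4, 7, 9, 11 do not contribute to this derivation.
Thus O(certify_specimen), which is F(not certify_specimen): not certify_specimen is forbidden.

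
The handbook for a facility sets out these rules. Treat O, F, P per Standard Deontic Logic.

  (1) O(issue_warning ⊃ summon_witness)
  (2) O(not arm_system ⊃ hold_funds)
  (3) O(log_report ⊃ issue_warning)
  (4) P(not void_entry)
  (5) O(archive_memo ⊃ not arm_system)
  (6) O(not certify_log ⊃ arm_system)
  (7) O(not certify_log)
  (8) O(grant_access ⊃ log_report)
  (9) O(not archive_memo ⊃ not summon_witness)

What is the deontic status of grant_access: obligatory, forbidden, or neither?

Premise 7 states O(not certify_log) outright.
From O(not certify_log) and premise 6, O(not certify_log ⊃ arm_system), we obtain O(arm_system).
Premise 5, O(archive_memo ⊃ not arm_system), contraposes to O(arm_system ⊃ not archive_memo); with O(arm_system) we get O(not archive_memo).
Premise 9 is O(not archive_memo ⊃ not summon_witness); since O(not archive_memo), deontic closure gives O(not summon_witness).
Premise 1, O(issue_warning ⊃ summon_witness), contraposes to O(not summon_witness ⊃ not issue_warning); with O(not summon_witness) we get O(not issue_warning).
Premise 3 is O(log_report ⊃ issue_warning); contrapositively O(not issue_warning ⊃ not log_report). Since O(not issue_warning) holds, K gives O(not log_report).
Premise 8, O(grant_access ⊃ log_report), contraposes to O(not log_report ⊃ not grant_access); with O(not log_report) we get O(not grant_access).
Premises 2, 4 do not contribute to this derivation.
Thus O(not grant_access), which is F(grant_access): grant_access is forbidden.

Forbidden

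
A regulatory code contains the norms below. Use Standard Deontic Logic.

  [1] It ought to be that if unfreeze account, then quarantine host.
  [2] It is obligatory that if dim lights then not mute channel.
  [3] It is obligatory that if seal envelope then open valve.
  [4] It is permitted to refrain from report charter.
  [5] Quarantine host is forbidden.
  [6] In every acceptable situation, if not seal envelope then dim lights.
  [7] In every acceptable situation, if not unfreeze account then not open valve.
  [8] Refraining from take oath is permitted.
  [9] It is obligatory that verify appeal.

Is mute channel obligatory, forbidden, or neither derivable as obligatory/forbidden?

Forbidden

F(quarantine_host) at premise 5 means O(¬quarantine_host).
Premise 1, O(unfreeze_account → quarantine_host), contraposes to O(¬quarantine_host → ¬unfreeze_account); with O(¬quarantine_host) we get O(¬unfreeze_account).
With premise 7, O(¬unfreeze_account → ¬open_valve), the K-axiom yields O(¬open_valve).
The contrapositive of premise 3 (O(seal_envelope → open_valve)) is O(¬open_valve → ¬seal_envelope), and O(¬open_valve) is already established, so O(¬seal_envelope).
Premise 6 is O(¬seal_envelope → dim_lights); since O(¬seal_envelope), deontic closure gives O(dim_lights).
From O(dim_lights) and premise 2, O(dim_lights → ¬mute_channel), we obtain O(¬mute_channel).
Premises 4, 8, 9 do not contribute to this derivation.
Thus O(¬mute_channel), which is F(mute_channel): mute_channel is forbidden.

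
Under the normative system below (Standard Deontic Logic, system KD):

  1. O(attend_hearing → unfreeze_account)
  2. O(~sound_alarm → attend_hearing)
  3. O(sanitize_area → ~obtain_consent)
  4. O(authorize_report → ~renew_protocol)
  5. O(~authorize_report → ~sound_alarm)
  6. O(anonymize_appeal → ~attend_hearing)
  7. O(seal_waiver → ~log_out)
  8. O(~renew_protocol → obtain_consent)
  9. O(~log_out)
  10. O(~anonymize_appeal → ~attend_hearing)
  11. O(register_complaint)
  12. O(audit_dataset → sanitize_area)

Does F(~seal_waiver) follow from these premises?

Premise 7 is O(seal_waiver → ~log_out); even if O(~log_out) held, inferring O(seal_waiver) would be affirming the consequent — invalid.
No other premise forces O(seal_waiver). An ideal world satisfying every premise can still have ~seal_waiver true, so F(~seal_waiver) is not derivable.

No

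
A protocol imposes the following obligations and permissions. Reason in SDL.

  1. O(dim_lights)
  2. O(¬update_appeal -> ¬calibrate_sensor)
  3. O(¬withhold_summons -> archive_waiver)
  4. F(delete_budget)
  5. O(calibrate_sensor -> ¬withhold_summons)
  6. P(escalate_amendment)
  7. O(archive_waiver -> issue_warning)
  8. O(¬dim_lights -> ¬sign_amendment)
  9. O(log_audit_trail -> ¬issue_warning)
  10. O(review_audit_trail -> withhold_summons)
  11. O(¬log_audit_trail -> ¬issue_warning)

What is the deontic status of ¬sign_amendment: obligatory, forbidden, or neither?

Premise 8 is O(¬dim_lights -> ¬sign_amendment), but O(¬dim_lights) is not derivable from the premises, so it does not yield O(¬sign_amendment).
No premise or chain of K-axiom applications forces O(¬sign_amendment), and none forces O(sign_amendment). So ¬sign_amendment is neither obligatory nor forbidden under these norms.

Neither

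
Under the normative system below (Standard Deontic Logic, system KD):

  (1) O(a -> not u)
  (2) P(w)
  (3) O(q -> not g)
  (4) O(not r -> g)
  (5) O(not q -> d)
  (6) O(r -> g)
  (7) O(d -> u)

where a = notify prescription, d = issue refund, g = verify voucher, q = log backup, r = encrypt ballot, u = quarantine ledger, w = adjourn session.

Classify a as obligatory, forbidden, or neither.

Forbidden

Premises 4 and 6 are O(not r -> g) and O(r -> g); every ideal world satisfies not r or r, so in either case g holds — hence O(g).
Premise 3, O(q -> not g), contraposes to O(g -> not q); with O(g) we get O(not q).
With premise 5, O(not q -> d), the K-axiom yields O(d).
Applying K to premise 7 (O(d -> u)) and O(d) yields O(u).
Premise 1, O(a -> not u), contraposes to O(u -> not a); with O(u) we get O(not a).
Premise 2 does not contribute to this derivation.
Thus O(not a), which is F(a): a is forbidden.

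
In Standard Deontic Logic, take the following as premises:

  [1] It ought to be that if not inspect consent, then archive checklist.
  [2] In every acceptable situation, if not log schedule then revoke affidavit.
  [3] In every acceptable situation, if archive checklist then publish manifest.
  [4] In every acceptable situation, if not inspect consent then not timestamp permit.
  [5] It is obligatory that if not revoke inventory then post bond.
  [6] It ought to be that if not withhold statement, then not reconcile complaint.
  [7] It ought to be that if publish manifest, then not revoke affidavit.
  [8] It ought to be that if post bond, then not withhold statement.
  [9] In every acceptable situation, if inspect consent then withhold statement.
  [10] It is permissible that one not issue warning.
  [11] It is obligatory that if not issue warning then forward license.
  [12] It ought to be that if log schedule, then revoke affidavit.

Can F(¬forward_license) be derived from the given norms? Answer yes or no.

No

Premise 11 is O(¬issue_warning → forward_license), but O(¬issue_warning) is not derivable from the premises (the permission P(¬issue_warning) asserts only ¬O(issue_warning), not O(¬issue_warning)), so it does not yield O(forward_license).
No other premise forces O(forward_license). An ideal world satisfying every premise can still have ¬forward_license true, so F(¬forward_license) is not derivable.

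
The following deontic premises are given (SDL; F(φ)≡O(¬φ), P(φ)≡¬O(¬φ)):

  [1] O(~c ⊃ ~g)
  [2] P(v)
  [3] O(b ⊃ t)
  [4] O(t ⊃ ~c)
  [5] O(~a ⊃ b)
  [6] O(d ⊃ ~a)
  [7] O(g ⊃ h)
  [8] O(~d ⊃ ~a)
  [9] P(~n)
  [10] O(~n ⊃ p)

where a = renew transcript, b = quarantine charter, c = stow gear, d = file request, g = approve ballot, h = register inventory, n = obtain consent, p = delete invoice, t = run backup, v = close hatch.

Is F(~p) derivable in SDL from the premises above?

No

Premise 10 is O(~n ⊃ p), but O(~n) is not derivable from the premises (the permission P(~n) asserts only ~O(n), not O(~n)), so it does not yield O(p).
No other premise forces O(p). An ideal world satisfying every premise can still have ~p true, so F(~p) is not derivable.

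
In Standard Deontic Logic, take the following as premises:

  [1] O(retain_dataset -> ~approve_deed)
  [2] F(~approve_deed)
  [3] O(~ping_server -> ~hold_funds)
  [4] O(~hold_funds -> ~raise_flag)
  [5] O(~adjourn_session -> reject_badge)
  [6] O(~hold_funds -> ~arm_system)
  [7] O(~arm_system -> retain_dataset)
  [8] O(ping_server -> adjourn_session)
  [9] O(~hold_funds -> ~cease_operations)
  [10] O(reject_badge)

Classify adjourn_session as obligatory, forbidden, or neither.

Obligatory

Premise 2, F(~approve_deed), is equivalent to O(approve_deed).
Premise 1 is O(retain_dataset -> ~approve_deed); contrapositively O(approve_deed -> ~retain_dataset). Since O(approve_deed) holds, K gives O(~retain_dataset).
Premise 7, O(~arm_system -> retain_dataset), contraposes to O(~retain_dataset -> arm_system); with O(~retain_dataset) we get O(arm_system).
Premise 6 is O(~hold_funds -> ~arm_system); contrapositively O(arm_system -> hold_funds). Since O(arm_system) holds, K gives O(hold_funds).
The contrapositive of premise 3 (O(~ping_server -> ~hold_funds)) is O(hold_funds -> ping_server), and O(hold_funds) is already established, so O(ping_server).
With premise 8, O(ping_server -> adjourn_session), the K-axiom yields O(adjourn_session).
Premises 4, 5, 9, 10 do not contribute to this derivation.
Hence adjourn_session is obligatory.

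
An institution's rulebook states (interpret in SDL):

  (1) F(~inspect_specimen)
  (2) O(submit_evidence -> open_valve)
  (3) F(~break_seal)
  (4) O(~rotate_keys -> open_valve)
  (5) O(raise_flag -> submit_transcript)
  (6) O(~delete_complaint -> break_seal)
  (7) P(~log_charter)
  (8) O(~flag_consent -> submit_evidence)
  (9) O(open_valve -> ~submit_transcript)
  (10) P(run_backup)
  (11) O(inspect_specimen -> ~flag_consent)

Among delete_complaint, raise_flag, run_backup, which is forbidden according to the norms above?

F(~inspect_specimen) at premise 1 means O(inspect_specimen).
Applying K to premise 11 (O(inspect_specimen -> ~flag_consent)) and O(inspect_specimen) yields O(~flag_consent).
From O(~flag_consent) and premise 8, O(~flag_consent -> submit_evidence), we obtain O(submit_evidence).
From O(submit_evidence) and premise 2, O(submit_evidence -> open_valve), we obtain O(open_valve).
Applying K to premise 9 (O(open_valve -> ~submit_transcript)) and O(open_valve) yields O(~submit_transcript).
The contrapositive of premise 5 (O(raise_flag -> submit_transcript)) is O(~submit_transcript -> ~raise_flag), and O(~submit_transcript) is already established, so O(~raise_flag).
So O(~raise_flag) holds, i.e. raise_flag is forbidden. None of the other listed options is forbidden under the premises.

raise_flag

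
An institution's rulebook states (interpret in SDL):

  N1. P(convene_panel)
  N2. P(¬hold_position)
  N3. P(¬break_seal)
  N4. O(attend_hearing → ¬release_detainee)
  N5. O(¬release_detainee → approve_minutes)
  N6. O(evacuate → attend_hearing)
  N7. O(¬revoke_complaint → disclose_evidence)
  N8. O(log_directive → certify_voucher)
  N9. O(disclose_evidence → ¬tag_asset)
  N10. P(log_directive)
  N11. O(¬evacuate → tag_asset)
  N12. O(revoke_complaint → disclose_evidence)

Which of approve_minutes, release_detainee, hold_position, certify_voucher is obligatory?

approve_minutes

Premises 7 and 12 are O(¬revoke_complaint → disclose_evidence) and O(revoke_complaint → disclose_evidence); every ideal world satisfies ¬revoke_complaint or revoke_complaint, so in either case disclose_evidence holds — hence O(disclose_evidence).
With premise 9, O(disclose_evidence → ¬tag_asset), the K-axiom yields O(¬tag_asset).
The contrapositive of premise 11 (O(¬evacuate → tag_asset)) is O(¬tag_asset → evacuate), and O(¬tag_asset) is already established, so O(evacuate).
Premise 6 is O(evacuate → attend_hearing); since O(evacuate), deontic closure gives O(attend_hearing).
Applying K to premise 4 (O(attend_hearing → ¬release_detainee)) and O(attend_hearing) yields O(¬release_detainee).
With premise 5, O(¬release_detainee → approve_minutes), the K-axiom yields O(approve_minutes).
So O(approve_minutes) holds — approve_minutes is obligatory. None of the other listed options is made obligatory by any chain of premises.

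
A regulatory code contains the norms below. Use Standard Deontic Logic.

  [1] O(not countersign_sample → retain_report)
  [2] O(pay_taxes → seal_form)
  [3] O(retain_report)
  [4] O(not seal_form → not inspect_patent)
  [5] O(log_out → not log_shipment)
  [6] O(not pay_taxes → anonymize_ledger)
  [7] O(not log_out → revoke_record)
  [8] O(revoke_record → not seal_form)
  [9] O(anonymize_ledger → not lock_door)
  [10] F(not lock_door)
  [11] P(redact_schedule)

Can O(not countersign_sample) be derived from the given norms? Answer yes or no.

Premise 1 is O(not countersign_sample → retain_report); even if O(retain_report) held, inferring O(not countersign_sample) would be affirming the consequent — invalid.
No other premise forces O(not countersign_sample). An ideal world satisfying every premise can still have not countersign_sample false, so O(not countersign_sample) is not derivable.

No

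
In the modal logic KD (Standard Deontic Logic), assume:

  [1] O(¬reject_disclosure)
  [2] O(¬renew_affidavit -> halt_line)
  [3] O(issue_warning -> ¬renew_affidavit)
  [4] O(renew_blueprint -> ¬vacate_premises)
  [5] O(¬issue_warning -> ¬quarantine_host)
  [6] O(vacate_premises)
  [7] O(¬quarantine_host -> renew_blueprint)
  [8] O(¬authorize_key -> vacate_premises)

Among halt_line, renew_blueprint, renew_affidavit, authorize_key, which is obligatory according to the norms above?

From premise 6 we have O(vacate_premises).
Premise 4 is O(renew_blueprint -> ¬vacate_premises); contrapositively O(vacate_premises -> ¬renew_blueprint). Since O(vacate_premises) holds, K gives O(¬renew_blueprint).
Premise 7 is O(¬quarantine_host -> renew_blueprint); contrapositively O(¬renew_blueprint -> quarantine_host). Since O(¬renew_blueprint) holds, K gives O(quarantine_host).
The contrapositive of premise 5 (O(¬issue_warning -> ¬quarantine_host)) is O(quarantine_host -> issue_warning), and O(quarantine_host) is already established, so O(issue_warning).
With premise 3, O(issue_warning -> ¬renew_affidavit), the K-axiom yields O(¬renew_affidavit).
With premise 2, O(¬renew_affidavit -> halt_line), the K-axiom yields O(halt_line).
So O(halt_line) holds — halt_line is obligatory. None of the other listed options is made obligatory by any chain of premises.

halt_line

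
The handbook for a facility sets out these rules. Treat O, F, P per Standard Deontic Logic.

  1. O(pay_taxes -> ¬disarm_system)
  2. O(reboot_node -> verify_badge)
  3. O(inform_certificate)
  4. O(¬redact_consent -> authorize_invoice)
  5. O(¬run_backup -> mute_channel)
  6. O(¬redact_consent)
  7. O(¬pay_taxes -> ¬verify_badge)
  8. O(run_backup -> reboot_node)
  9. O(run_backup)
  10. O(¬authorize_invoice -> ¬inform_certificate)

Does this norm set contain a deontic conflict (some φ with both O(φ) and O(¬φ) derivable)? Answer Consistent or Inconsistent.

Premise 10 is O(¬authorize_invoice -> ¬inform_certificate), but O(¬authorize_invoice) is not derivable from the premises, so it does not yield O(¬inform_certificate).
So O(¬inform_certificate) is not derivable, and the apparent clash with O(inform_certificate) does not arise.
A world satisfying every obligation exists (e.g. authorize_invoice=true, disarm_system=false, inform_certificate=true, mute_channel=false, pay_taxes=true, reboot_node=true, redact_consent=false, run_backup=true, verify_badge=true); no atom is both obligatory and forbidden, so the set is consistent.

Consistent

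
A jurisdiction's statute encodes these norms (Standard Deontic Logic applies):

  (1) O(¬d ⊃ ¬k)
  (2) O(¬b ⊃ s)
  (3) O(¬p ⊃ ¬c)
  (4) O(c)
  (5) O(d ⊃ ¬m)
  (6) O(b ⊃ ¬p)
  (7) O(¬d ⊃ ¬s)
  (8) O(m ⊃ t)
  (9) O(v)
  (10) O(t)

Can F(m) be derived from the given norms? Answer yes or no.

Premise 4 gives O(c).
Premise 3 is O(¬p ⊃ ¬c); contrapositively O(c ⊃ p). Since O(c) holds, K gives O(p).
Premise 6 is O(b ⊃ ¬p); contrapositively O(p ⊃ ¬b). Since O(p) holds, K gives O(¬b).
From O(¬b) and premise 2, O(¬b ⊃ s), we obtain O(s).
Premise 7, O(¬d ⊃ ¬s), contraposes to O(s ⊃ d); with O(s) we get O(d).
Applying K to premise 5 (O(d ⊃ ¬m)) and O(d) yields O(¬m).
Premises 1, 8, 9, 10 do not contribute to this derivation.
So O(¬m) holds, i.e. F(m). The claim follows.

Yes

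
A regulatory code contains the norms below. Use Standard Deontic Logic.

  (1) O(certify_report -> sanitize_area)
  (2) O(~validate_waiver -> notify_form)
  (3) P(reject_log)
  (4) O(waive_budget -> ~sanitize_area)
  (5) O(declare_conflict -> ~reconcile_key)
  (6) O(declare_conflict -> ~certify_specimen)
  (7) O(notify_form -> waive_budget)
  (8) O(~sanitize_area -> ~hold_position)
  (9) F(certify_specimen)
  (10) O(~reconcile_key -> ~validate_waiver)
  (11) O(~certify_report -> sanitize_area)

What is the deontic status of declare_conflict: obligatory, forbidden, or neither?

Forbidden

Premises 1 and 11 cover both cases: O(certify_report -> sanitize_area) and O(~certify_report -> sanitize_area). Since certify_report ∨ ~certify_report is a tautology, O(sanitize_area) follows.
The contrapositive of premise 4 (O(waive_budget -> ~sanitize_area)) is O(sanitize_area -> ~waive_budget), and O(sanitize_area) is already established, so O(~waive_budget).
Premise 7, O(notify_form -> waive_budget), contraposes to O(~waive_budget -> ~notify_form); with O(~waive_budget) we get O(~notify_form).
Premise 2 is O(~validate_waiver -> notify_form); contrapositively O(~notify_form -> validate_waiver). Since O(~notify_form) holds, K gives O(validate_waiver).
The contrapositive of premise 10 (O(~reconcile_key -> ~validate_waiver)) is O(validate_waiver -> reconcile_key), and O(validate_waiver) is already established, so O(reconcile_key).
The contrapositive of premise 5 (O(declare_conflict -> ~reconcile_key)) is O(reconcile_key -> ~declare_conflict), and O(reconcile_key) is already established, so O(~declare_conflict).
Premises 3, 6, 8, 9 do not contribute to this derivation.
Thus O(~declare_conflict), which is F(declare_conflict): declare_conflict is forbidden.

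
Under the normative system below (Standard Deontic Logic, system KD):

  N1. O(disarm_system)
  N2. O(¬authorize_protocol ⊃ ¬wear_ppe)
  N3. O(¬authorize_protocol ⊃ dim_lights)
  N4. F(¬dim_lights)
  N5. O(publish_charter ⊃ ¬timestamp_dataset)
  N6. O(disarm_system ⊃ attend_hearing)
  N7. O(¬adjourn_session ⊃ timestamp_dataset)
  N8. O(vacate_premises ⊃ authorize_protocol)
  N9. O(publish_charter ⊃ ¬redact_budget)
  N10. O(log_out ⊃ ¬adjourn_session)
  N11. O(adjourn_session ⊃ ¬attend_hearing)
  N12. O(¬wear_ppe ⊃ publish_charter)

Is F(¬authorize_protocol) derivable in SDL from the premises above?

Premise 1 gives O(disarm_system).
Applying K to premise 6 (O(disarm_system ⊃ attend_hearing)) and O(disarm_system) yields O(attend_hearing).
Premise 11, O(adjourn_session ⊃ ¬attend_hearing), contraposes to O(attend_hearing ⊃ ¬adjourn_session); with O(attend_hearing) we get O(¬adjourn_session).
With premise 7, O(¬adjourn_session ⊃ timestamp_dataset), the K-axiom yields O(timestamp_dataset).
The contrapositive of premise 5 (O(publish_charter ⊃ ¬timestamp_dataset)) is O(timestamp_dataset ⊃ ¬publish_charter), and O(timestamp_dataset) is already established, so O(¬publish_charter).
The contrapositive of premise 12 (O(¬wear_ppe ⊃ publish_charter)) is O(¬publish_charter ⊃ wear_ppe), and O(¬publish_charter) is already established, so O(wear_ppe).
Premise 2 is O(¬authorize_protocol ⊃ ¬wear_ppe); contrapositively O(wear_ppe ⊃ authorize_protocol). Since O(wear_ppe) holds, K gives O(authorize_protocol).
Premises 3, 4, 8, 9, 10 do not contribute to this derivation.
So O(authorize_protocol) holds, i.e. F(¬authorize_protocol). The claim follows.

Yes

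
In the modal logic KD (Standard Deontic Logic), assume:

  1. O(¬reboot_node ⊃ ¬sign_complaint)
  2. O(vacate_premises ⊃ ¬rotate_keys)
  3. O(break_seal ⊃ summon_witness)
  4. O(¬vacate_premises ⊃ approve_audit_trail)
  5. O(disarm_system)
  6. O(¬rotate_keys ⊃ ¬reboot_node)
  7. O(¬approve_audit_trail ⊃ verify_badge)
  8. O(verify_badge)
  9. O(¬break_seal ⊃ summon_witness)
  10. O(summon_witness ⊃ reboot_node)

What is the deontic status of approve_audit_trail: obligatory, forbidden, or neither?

Premises 9 and 3 cover both cases: O(¬break_seal ⊃ summon_witness) and O(break_seal ⊃ summon_witness). Since ¬break_seal ∨ break_seal is a tautology, O(summon_witness) follows.
Premise 10 is O(summon_witness ⊃ reboot_node); since O(summon_witness), deontic closure gives O(reboot_node).
Premise 6, O(¬rotate_keys ⊃ ¬reboot_node), contraposes to O(reboot_node ⊃ rotate_keys); with O(reboot_node) we get O(rotate_keys).
The contrapositive of premise 2 (O(vacate_premises ⊃ ¬rotate_keys)) is O(rotate_keys ⊃ ¬vacate_premises), and O(rotate_keys) is already established, so O(¬vacate_premises).
Applying K to premise 4 (O(¬vacate_premises ⊃ approve_audit_trail)) and O(¬vacate_premises) yields O(approve_audit_trail).
Premises 1, 5, 7, 8 do not contribute to this derivation.
Hence approve_audit_trail is obligatory.

Obligatory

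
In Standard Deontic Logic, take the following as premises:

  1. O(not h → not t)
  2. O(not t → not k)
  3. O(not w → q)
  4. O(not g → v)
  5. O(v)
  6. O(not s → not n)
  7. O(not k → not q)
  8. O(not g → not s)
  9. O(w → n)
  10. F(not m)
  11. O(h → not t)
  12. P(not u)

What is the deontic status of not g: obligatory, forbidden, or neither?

By case analysis on h: premise 11 gives O(h → not t) and premise 1 gives O(not h → not t), so O(not t) either way.
From O(not t) and premise 2, O(not t → not k), we obtain O(not k).
From O(not k) and premise 7, O(not k → not q), we obtain O(not q).
Premise 3, O(not w → q), contraposes to O(not q → w); with O(not q) we get O(w).
From O(w) and premise 9, O(w → n), we obtain O(n).
Premise 6 is O(not s → not n); contrapositively O(n → s). Since O(n) holds, K gives O(s).
Premise 8 is O(not g → not s); contrapositively O(s → g). Since O(s) holds, K gives O(g).
Premises 4, 5, 10, 12 do not contribute to this derivation.
Thus O(g), which is F(not g): not g is forbidden.

Forbidden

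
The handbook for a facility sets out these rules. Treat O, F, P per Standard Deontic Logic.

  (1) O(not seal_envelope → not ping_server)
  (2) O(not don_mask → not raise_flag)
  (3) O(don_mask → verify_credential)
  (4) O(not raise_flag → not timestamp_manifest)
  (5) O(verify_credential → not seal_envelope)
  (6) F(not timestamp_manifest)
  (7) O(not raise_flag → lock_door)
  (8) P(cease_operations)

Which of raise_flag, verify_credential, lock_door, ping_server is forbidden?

Premise 6 is F(not timestamp_manifest), i.e. O(timestamp_manifest).
The contrapositive of premise 4 (O(not raise_flag → not timestamp_manifest)) is O(timestamp_manifest → raise_flag), and O(timestamp_manifest) is already established, so O(raise_flag).
Premise 2 is O(not don_mask → not raise_flag); contrapositively O(raise_flag → don_mask). Since O(raise_flag) holds, K gives O(don_mask).
From O(don_mask) and premise 3, O(don_mask → verify_credential), we obtain O(verify_credential).
Premise 5 is O(verify_credential → not seal_envelope); since O(verify_credential), deontic closure gives O(not seal_envelope).
Premise 1 is O(not seal_envelope → not ping_server); since O(not seal_envelope), deontic closure gives O(not ping_server).
So O(not ping_server) holds, i.e. ping_server is forbidden. None of the other listed options is forbidden under the premises.

ping_server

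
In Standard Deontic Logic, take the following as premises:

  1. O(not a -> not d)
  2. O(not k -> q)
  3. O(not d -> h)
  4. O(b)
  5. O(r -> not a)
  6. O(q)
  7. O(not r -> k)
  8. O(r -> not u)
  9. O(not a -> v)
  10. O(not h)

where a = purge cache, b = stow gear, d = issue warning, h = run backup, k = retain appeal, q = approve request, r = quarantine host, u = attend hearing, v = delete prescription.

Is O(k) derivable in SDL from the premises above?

Yes

From premise 10 we have O(not h).
Premise 3, O(not d -> h), contraposes to O(not h -> d); with O(not h) we get O(d).
The contrapositive of premise 1 (O(not a -> not d)) is O(d -> a), and O(d) is already established, so O(a).
The contrapositive of premise 5 (O(r -> not a)) is O(a -> not r), and O(a) is already established, so O(not r).
With premise 7, O(not r -> k), the K-axiom yields O(k).
Premises 2, 4, 6, 8, 9 do not contribute to this derivation.
So O(k) follows.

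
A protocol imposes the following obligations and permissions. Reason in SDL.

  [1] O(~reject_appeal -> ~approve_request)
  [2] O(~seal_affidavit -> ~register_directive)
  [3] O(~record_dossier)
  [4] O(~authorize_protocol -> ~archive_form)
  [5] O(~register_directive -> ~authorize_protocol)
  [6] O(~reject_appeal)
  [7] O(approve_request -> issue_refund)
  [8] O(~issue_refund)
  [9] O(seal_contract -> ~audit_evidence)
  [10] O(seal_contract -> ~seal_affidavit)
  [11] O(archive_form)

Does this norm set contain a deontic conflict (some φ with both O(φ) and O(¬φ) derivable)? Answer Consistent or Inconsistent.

Premise 7 is O(approve_request -> issue_refund), but O(approve_request) is not derivable from the premises, so it does not yield O(issue_refund).
So O(issue_refund) is not derivable, and the apparent clash with O(~issue_refund) does not arise.
A world satisfying every obligation exists (e.g. approve_request=false, archive_form=true, audit_evidence=false, authorize_protocol=true, issue_refund=false, record_dossier=false, register_directive=true, reject_appeal=false, seal_affidavit=true, seal_contract=false); no atom is both obligatory and forbidden, so the set is consistent.

Consistent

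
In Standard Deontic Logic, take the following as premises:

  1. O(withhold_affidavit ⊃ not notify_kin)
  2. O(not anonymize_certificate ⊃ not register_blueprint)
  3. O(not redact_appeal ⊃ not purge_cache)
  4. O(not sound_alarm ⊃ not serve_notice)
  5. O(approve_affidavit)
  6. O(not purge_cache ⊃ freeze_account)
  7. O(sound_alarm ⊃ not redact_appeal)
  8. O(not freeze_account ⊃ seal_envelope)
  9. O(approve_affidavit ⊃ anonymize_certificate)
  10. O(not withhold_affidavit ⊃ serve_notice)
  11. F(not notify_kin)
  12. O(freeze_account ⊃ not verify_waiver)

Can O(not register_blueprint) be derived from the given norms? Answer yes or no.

Premise 2 is O(not anonymize_certificate ⊃ not register_blueprint), but O(not anonymize_certificate) is not derivable from the premises, so it does not yield O(not register_blueprint).
No other premise forces O(not register_blueprint). An ideal world satisfying every premise can still have not register_blueprint false, so O(not register_blueprint) is not derivable.

No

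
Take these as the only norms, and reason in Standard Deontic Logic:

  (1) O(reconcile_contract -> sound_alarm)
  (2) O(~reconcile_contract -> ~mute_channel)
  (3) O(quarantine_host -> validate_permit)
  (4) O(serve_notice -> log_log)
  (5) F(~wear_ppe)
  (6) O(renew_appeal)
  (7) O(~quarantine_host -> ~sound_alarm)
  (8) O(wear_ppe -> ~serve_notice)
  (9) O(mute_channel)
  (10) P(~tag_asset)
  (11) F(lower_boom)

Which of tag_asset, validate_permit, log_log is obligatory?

validate_permit

Premise 9 states O(mute_channel) outright.
Premise 2 is O(~reconcile_contract -> ~mute_channel); contrapositively O(mute_channel -> reconcile_contract). Since O(mute_channel) holds, K gives O(reconcile_contract).
Premise 1 is O(reconcile_contract -> sound_alarm); since O(reconcile_contract), deontic closure gives O(sound_alarm).
Premise 7, O(~quarantine_host -> ~sound_alarm), contraposes to O(sound_alarm -> quarantine_host); with O(sound_alarm) we get O(quarantine_host).
Applying K to premise 3 (O(quarantine_host -> validate_permit)) and O(quarantine_host) yields O(validate_permit).
So O(validate_permit) holds — validate_permit is obligatory. None of the other listed options is made obligatory by any chain of premises.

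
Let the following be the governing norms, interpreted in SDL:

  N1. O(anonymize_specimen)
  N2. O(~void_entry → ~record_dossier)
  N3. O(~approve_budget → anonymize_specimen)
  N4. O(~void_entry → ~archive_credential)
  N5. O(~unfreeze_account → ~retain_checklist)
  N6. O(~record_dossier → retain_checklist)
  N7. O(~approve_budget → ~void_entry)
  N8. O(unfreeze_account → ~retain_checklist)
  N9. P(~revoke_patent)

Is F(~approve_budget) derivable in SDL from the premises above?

Yes

Premises 8 and 5 cover both cases: O(unfreeze_account → ~retain_checklist) and O(~unfreeze_account → ~retain_checklist). Since unfreeze_account ∨ ~unfreeze_account is a tautology, O(~retain_checklist) follows.
Premise 6 is O(~record_dossier → retain_checklist); contrapositively O(~retain_checklist → record_dossier). Since O(~retain_checklist) holds, K gives O(record_dossier).
The contrapositive of premise 2 (O(~void_entry → ~record_dossier)) is O(record_dossier → void_entry), and O(record_dossier) is already established, so O(void_entry).
The contrapositive of premise 7 (O(~approve_budget → ~void_entry)) is O(void_entry → approve_budget), and O(void_entry) is already established, so O(approve_budget).
Premises 1, 3, 4, 9 do not contribute to this derivation.
So O(approve_budget) holds, i.e. F(~approve_budget). The claim follows.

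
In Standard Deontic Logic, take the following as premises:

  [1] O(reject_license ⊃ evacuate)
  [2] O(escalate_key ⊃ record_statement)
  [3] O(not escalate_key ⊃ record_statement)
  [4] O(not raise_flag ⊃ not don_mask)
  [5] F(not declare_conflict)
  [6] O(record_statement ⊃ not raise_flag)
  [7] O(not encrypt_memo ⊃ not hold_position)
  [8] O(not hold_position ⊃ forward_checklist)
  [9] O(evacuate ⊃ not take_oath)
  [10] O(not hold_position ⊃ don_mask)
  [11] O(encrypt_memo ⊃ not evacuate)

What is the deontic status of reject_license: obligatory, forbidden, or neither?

Forbidden

Premises 3 and 2 cover both cases: O(not escalate_key ⊃ record_statement) and O(escalate_key ⊃ record_statement). Since not escalate_key ∨ escalate_key is a tautology, O(record_statement) follows.
Applying K to premise 6 (O(record_statement ⊃ not raise_flag)) and O(record_statement) yields O(not raise_flag).
Applying K to premise 4 (O(not raise_flag ⊃ not don_mask)) and O(not raise_flag) yields O(not don_mask).
Premise 10 is O(not hold_position ⊃ don_mask); contrapositively O(not don_mask ⊃ hold_position). Since O(not don_mask) holds, K gives O(hold_position).
Premise 7, O(not encrypt_memo ⊃ not hold_position), contraposes to O(hold_position ⊃ encrypt_memo); with O(hold_position) we get O(encrypt_memo).
Applying K to premise 11 (O(encrypt_memo ⊃ not evacuate)) and O(encrypt_memo) yields O(not evacuate).
The contrapositive of premise 1 (O(reject_license ⊃ evacuate)) is O(not evacuate ⊃ not reject_license), and O(not evacuate) is already established, so O(not reject_license).
Premises 5, 8, 9 do not contribute to this derivation.
Thus O(not reject_license), which is F(reject_license): reject_license is forbidden.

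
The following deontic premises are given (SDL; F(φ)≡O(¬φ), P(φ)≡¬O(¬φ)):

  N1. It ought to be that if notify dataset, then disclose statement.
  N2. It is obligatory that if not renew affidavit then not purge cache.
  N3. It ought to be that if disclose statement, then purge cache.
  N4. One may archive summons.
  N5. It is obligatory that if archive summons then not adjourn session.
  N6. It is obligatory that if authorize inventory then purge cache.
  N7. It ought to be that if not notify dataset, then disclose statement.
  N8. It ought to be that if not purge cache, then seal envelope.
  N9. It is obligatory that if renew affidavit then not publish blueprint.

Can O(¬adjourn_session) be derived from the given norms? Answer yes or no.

Premise 5 is O(archive_summons → ¬adjourn_session), but O(archive_summons) is not derivable from the premises (the permission P(archive_summons) asserts only ¬O(¬archive_summons), not O(archive_summons)), so it does not yield O(¬adjourn_session).
No other premise forces O(¬adjourn_session). An ideal world satisfying every premise can still have ¬adjourn_session false, so O(¬adjourn_session) is not derivable.

No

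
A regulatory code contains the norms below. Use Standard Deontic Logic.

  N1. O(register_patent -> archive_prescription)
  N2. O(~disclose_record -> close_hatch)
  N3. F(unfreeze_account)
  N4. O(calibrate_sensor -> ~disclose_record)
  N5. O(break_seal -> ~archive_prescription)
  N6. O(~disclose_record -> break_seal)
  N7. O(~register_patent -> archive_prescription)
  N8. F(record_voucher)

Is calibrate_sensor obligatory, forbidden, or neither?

Premises 1 and 7 are O(register_patent -> archive_prescription) and O(~register_patent -> archive_prescription); every ideal world satisfies register_patent or ~register_patent, so in either case archive_prescription holds — hence O(archive_prescription).
The contrapositive of premise 5 (O(break_seal -> ~archive_prescription)) is O(archive_prescription -> ~break_seal), and O(archive_prescription) is already established, so O(~break_seal).
The contrapositive of premise 6 (O(~disclose_record -> break_seal)) is O(~break_seal -> disclose_record), and O(~break_seal) is already established, so O(disclose_record).
The contrapositive of premise 4 (O(calibrate_sensor -> ~disclose_record)) is O(disclose_record -> ~calibrate_sensor), and O(disclose_record) is already established, so O(~calibrate_sensor).
Premises 2, 3, 8 do not contribute to this derivation.
Thus O(~calibrate_sensor), which is F(calibrate_sensor): calibrate_sensor is forbidden.

Forbidden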